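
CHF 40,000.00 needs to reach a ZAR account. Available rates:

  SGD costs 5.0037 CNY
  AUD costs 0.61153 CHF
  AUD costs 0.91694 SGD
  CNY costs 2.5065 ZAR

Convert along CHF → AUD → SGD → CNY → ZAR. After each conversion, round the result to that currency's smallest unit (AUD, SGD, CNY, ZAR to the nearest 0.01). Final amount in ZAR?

ZAR 752,215.21

CHF 40,000.00 ÷ 0.61153 = AUD 65,409.71
AUD 65,409.71 × 0.91694 = SGD 59,976.78
SGD 59,976.78 × 5.0037 = CNY 300,105.81
CNY 300,105.81 × 2.5065 = ZAR 752,215.21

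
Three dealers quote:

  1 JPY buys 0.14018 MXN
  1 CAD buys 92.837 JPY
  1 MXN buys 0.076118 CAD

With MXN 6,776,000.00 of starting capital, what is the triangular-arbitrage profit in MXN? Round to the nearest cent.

Profit: MXN 64,358.68

Profitable loop is MXN → JPY → CAD → MXN:
MXN 6,776,000.00 ÷ 0.14018 = JPY 48,337,851
JPY 48,337,851 ÷ 92.837 = CAD 520,674.42
CAD 520,674.42 ÷ 0.076118 = MXN 6,840,358.68
Profit = MXN 6,840,358.68 − MXN 6,776,000.00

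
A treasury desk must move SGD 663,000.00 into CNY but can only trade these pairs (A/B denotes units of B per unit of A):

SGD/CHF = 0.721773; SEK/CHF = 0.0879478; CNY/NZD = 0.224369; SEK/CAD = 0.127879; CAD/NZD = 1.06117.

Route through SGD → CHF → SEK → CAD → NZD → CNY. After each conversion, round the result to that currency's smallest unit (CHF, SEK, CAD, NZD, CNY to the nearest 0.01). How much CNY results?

SGD 663,000.00 × 0.721773 = CHF 478,535.50
CHF 478,535.50 ÷ 0.0879478 = SEK 5,441,130.99
SEK 5,441,130.99 × 0.127879 = CAD 695,806.39
CAD 695,806.39 × 1.06117 = NZD 738,368.87
NZD 738,368.87 ÷ 0.224369 = CNY 3,290,868.48

CNY 3,290,868.48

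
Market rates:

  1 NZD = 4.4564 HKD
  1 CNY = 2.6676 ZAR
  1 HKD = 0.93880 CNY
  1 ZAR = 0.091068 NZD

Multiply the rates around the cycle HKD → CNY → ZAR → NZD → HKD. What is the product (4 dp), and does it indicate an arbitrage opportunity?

1.0164 (arbitrage exists)

Around HKD → CNY → ZAR → NZD → HKD: 1 × 0.93880 × 2.6676 × 0.091068 × 4.4564 = 1.016351
Product > 1; profitable direction is HKD → CNY → ZAR → NZD → HKD.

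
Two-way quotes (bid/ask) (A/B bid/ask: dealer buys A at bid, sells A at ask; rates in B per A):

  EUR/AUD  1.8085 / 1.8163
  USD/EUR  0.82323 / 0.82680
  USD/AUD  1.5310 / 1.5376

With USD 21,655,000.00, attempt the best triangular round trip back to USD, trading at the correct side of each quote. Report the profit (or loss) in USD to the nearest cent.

Best loop USD → AUD → EUR → USD:
USD 21,655,000.00 × 1.5310 (sell USD at bid) = AUD 33,153,805.00
AUD 33,153,805.00 ÷ 1.8163 (buy EUR at ask) = EUR 18,253,485.11
EUR 18,253,485.11 ÷ 0.82680 (buy USD at ask) = USD 22,077,267.91

Net profit: USD 422,267.91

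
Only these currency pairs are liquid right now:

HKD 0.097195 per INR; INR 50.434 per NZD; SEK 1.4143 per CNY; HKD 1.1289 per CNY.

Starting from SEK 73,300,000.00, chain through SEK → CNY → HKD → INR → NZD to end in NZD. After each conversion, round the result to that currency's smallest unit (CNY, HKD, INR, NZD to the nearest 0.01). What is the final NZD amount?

NZD 11,935,773.48

SEK 73,300,000.00 ÷ 1.4143 = CNY 51,827,759.32
CNY 51,827,759.32 × 1.1289 = HKD 58,508,357.50
HKD 58,508,357.50 ÷ 0.097195 = INR 601,968,799.84
INR 601,968,799.84 ÷ 50.434 = NZD 11,935,773.48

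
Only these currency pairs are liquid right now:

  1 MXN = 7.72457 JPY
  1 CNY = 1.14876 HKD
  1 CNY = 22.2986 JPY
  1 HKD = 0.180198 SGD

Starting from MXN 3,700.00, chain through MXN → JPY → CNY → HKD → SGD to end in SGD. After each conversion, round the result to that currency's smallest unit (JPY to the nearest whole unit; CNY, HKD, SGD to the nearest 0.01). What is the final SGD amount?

MXN 3,700.00 × 7.72457 = JPY 28,581
JPY 28,581 ÷ 22.2986 = CNY 1,281.74
CNY 1,281.74 × 1.14876 = HKD 1,472.41
HKD 1,472.41 × 0.180198 = SGD 265.33

SGD 265.33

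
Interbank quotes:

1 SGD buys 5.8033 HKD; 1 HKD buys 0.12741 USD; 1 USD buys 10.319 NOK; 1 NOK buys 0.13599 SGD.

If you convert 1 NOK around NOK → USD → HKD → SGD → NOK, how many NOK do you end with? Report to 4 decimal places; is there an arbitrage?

Around NOK → USD → HKD → SGD → NOK: 1 ÷ 10.319 ÷ 0.12741 ÷ 5.8033 ÷ 0.13599 = 0.963778
Product < 1; profitable direction is NOK → SGD → HKD → USD → NOK.

0.9638 (arbitrage exists)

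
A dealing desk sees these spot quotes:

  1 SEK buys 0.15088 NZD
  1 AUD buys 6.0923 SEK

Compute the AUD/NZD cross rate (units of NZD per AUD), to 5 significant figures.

1 AUD × 6.0923 = 6.0923 SEK
6.0923 SEK × 0.15088 = 0.919206 NZD

AUD/NZD = 0.91921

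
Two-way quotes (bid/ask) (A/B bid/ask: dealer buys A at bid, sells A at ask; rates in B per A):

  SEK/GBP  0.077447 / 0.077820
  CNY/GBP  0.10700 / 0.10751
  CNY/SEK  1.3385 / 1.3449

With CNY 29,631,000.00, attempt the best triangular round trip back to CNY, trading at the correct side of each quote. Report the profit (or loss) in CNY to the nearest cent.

Best loop CNY → GBP → SEK → CNY:
CNY 29,631,000.00 × 0.10700 (sell CNY at bid) = GBP 3,170,517.00
GBP 3,170,517.00 ÷ 0.077820 (buy SEK at ask) = SEK 40,741,673.09
SEK 40,741,673.09 ÷ 1.3449 (buy CNY at ask) = CNY 30,293,459.06

Net profit: CNY 662,459.06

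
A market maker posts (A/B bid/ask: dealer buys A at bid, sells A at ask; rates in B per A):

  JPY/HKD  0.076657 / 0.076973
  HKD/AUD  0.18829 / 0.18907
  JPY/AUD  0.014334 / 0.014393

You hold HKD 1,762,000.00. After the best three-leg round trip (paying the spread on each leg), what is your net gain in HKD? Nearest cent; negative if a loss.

Best loop HKD → AUD → JPY → HKD:
HKD 1,762,000.00 × 0.18829 (sell HKD at bid) = AUD 331,766.98
AUD 331,766.98 ÷ 0.014393 (buy JPY at ask) = JPY 23,050,579
JPY 23,050,579 × 0.076657 (sell JPY at bid) = HKD 1,766,988.22

Net profit: HKD 4,988.22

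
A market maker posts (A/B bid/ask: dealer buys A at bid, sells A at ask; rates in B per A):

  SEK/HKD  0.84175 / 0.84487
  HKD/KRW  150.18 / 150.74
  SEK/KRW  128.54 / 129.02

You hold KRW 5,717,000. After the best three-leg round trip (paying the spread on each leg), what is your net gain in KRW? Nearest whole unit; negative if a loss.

Best loop KRW → HKD → SEK → KRW:
KRW 5,717,000 ÷ 150.74 (buy HKD at ask) = HKD 37,926.23
HKD 37,926.23 ÷ 0.84487 (buy SEK at ask) = SEK 44,890.02
SEK 44,890.02 × 128.54 (sell SEK at bid) = KRW 5,770,163

Net profit: KRW 53,163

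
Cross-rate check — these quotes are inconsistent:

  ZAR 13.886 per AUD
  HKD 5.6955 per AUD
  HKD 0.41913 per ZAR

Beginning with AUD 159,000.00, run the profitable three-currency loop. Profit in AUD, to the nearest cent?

Profitable loop is AUD → ZAR → HKD → AUD:
AUD 159,000.00 × 13.886 = ZAR 2,207,874.00
ZAR 2,207,874.00 × 0.41913 = HKD 925,386.23
HKD 925,386.23 ÷ 5.6955 = AUD 162,476.73
Profit = AUD 162,476.73 − AUD 159,000.00

Profit: AUD 3,476.73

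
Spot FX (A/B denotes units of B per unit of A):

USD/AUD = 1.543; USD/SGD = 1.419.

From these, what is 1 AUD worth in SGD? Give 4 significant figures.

1 AUD ÷ 1.543 = 0.648088 USD
0.648088 USD × 1.419 = 0.919637 SGD

AUD/SGD = 0.9196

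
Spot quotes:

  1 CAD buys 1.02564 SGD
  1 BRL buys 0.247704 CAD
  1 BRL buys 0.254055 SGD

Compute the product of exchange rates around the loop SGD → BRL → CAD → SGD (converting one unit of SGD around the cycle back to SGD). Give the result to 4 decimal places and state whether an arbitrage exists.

1.0000 (no arbitrage)

Around SGD → BRL → CAD → SGD: 1 ÷ 0.254055 × 0.247704 × 1.02564 = 1.000001
Product ≈ 1 (deviation 0.000%, within rounding noise).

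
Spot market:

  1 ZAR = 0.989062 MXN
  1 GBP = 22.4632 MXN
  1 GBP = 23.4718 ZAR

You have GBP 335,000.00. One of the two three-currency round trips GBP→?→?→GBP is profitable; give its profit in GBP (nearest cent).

Profit: GBP 11,212.78

Profitable loop is GBP → ZAR → MXN → GBP:
GBP 335,000.00 × 23.4718 = ZAR 7,863,053.00
ZAR 7,863,053.00 × 0.989062 = MXN 7,777,046.93
MXN 7,777,046.93 ÷ 22.4632 = GBP 346,212.78
Profit = GBP 346,212.78 − GBP 335,000.00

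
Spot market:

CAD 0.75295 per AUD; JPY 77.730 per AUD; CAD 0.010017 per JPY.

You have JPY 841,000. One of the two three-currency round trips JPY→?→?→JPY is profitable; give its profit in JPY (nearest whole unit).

Profit: JPY 28,673

Profitable loop is JPY → CAD → AUD → JPY:
JPY 841,000 × 0.010017 = CAD 8,424.30
CAD 8,424.30 ÷ 0.75295 = AUD 11,188.39
AUD 11,188.39 × 77.730 = JPY 869,673
Profit = JPY 869,673 − JPY 841,000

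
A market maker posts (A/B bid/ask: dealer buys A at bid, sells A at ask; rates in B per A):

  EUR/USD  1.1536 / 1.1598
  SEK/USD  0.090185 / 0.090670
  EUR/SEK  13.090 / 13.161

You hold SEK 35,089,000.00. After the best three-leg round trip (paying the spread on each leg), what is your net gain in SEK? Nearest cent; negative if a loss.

Net profit: SEK 626,920.14

Best loop SEK → USD → EUR → SEK:
SEK 35,089,000.00 × 0.090185 (sell SEK at bid) = USD 3,164,501.46
USD 3,164,501.46 ÷ 1.1598 (buy EUR at ask) = EUR 2,728,488.93
EUR 2,728,488.93 × 13.090 (sell EUR at bid) = SEK 35,715,920.14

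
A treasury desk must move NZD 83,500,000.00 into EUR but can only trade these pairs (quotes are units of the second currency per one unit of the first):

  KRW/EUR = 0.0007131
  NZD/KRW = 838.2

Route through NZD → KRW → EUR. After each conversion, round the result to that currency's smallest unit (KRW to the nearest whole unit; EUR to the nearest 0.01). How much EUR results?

NZD 83,500,000.00 × 838.2 = KRW 69,989,700,000
KRW 69,989,700,000 × 0.0007131 = EUR 49,909,655.07

EUR 49,909,655.07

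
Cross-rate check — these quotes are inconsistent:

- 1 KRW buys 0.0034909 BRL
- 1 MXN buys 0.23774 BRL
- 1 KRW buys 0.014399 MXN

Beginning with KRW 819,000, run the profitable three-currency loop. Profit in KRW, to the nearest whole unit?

Profit: KRW 16,193

Profitable loop is KRW → BRL → MXN → KRW:
KRW 819,000 × 0.0034909 = BRL 2,859.05
BRL 2,859.05 ÷ 0.23774 = MXN 12,025.94
MXN 12,025.94 ÷ 0.014399 = KRW 835,193
Profit = KRW 835,193 − KRW 819,000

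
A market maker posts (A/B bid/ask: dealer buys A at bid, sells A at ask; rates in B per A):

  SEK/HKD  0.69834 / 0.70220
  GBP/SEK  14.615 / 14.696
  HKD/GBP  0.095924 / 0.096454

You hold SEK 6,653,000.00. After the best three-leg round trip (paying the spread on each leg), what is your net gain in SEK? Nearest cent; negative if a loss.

Best loop SEK → GBP → HKD → SEK:
SEK 6,653,000.00 ÷ 14.696 (buy GBP at ask) = GBP 452,708.22
GBP 452,708.22 ÷ 0.096454 (buy HKD at ask) = HKD 4,693,514.21
HKD 4,693,514.21 ÷ 0.70220 (buy SEK at ask) = SEK 6,684,013.41

Net profit: SEK 31,013.41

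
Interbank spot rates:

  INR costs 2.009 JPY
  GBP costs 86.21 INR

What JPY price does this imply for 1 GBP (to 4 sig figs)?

GBP/JPY = 173.2

1 GBP × 86.21 = 86.21 INR
86.21 INR × 2.009 = 173.196 JPY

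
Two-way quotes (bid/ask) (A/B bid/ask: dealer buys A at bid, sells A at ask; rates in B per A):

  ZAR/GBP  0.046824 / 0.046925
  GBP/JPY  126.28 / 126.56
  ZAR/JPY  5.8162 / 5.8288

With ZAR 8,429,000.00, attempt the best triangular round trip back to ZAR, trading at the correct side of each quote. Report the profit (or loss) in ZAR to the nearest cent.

Best loop ZAR → GBP → JPY → ZAR:
ZAR 8,429,000.00 × 0.046824 (sell ZAR at bid) = GBP 394,679.50
GBP 394,679.50 × 126.28 (sell GBP at bid) = JPY 49,840,127
JPY 49,840,127 ÷ 5.8288 (buy ZAR at ask) = ZAR 8,550,666.82

Net profit: ZAR 121,666.82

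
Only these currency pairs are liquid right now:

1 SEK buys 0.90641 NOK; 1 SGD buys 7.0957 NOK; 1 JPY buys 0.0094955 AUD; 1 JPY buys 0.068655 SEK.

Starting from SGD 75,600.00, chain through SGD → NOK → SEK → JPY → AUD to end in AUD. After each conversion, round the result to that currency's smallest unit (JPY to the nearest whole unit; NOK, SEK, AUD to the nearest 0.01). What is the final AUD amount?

SGD 75,600.00 × 7.0957 = NOK 536,434.92
NOK 536,434.92 ÷ 0.90641 = SEK 591,823.70
SEK 591,823.70 ÷ 0.068655 = JPY 8,620,256
JPY 8,620,256 × 0.0094955 = AUD 81,853.64

AUD 81,853.64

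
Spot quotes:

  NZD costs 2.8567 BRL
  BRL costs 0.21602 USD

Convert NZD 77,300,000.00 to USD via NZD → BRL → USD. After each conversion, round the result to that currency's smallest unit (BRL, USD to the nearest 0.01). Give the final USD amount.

NZD 77,300,000.00 × 2.8567 = BRL 220,822,910.00
BRL 220,822,910.00 × 0.21602 = USD 47,702,165.02

USD 47,702,165.02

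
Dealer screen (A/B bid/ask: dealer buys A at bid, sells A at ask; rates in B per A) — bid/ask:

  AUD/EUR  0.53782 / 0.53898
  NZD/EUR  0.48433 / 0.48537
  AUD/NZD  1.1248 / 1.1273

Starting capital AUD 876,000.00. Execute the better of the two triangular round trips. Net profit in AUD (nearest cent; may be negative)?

Net profit: AUD 9,417.57

Best loop AUD → NZD → EUR → AUD:
AUD 876,000.00 × 1.1248 (sell AUD at bid) = NZD 985,324.80
NZD 985,324.80 × 0.48433 (sell NZD at bid) = EUR 477,222.36
EUR 477,222.36 ÷ 0.53898 (buy AUD at ask) = AUD 885,417.57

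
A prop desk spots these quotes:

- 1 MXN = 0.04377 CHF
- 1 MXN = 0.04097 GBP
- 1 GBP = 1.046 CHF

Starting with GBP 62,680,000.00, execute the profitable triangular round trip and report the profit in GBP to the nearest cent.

Profitable loop is GBP → MXN → CHF → GBP:
GBP 62,680,000.00 ÷ 0.04097 = MXN 1,529,899,926.78
MXN 1,529,899,926.78 × 0.04377 = CHF 66,963,719.79
CHF 66,963,719.79 ÷ 1.046 = GBP 64,018,852.58
Profit = GBP 64,018,852.58 − GBP 62,680,000.00

Profit: GBP 1,338,852.58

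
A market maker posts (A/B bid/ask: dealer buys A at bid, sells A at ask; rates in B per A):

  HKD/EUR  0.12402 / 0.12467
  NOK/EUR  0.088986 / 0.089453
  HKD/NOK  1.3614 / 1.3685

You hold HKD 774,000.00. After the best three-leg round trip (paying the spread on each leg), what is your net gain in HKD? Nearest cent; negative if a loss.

Net profit: HKD 10,138.86

Best loop HKD → EUR → NOK → HKD:
HKD 774,000.00 × 0.12402 (sell HKD at bid) = EUR 95,991.48
EUR 95,991.48 ÷ 0.089453 (buy NOK at ask) = NOK 1,073,094.03
NOK 1,073,094.03 ÷ 1.3685 (buy HKD at ask) = HKD 784,138.86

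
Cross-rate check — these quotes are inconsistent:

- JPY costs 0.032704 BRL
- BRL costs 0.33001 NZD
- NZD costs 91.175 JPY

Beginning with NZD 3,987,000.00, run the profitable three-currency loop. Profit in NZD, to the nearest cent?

Profitable loop is NZD → BRL → JPY → NZD:
NZD 3,987,000.00 ÷ 0.33001 = BRL 12,081,452.08
BRL 12,081,452.08 ÷ 0.032704 = JPY 369,418,178
JPY 369,418,178 ÷ 91.175 = NZD 4,051,748.59
Profit = NZD 4,051,748.59 − NZD 3,987,000.00

Profit: NZD 64,748.59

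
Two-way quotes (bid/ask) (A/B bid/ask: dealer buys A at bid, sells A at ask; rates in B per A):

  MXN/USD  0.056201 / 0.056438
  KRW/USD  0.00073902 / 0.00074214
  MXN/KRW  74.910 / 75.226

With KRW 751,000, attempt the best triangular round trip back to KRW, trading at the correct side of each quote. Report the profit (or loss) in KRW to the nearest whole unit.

Best loop KRW → MXN → USD → KRW:
KRW 751,000 ÷ 75.226 (buy MXN at ask) = MXN 9,983.25
MXN 9,983.25 × 0.056201 (sell MXN at bid) = USD 561.07
USD 561.07 ÷ 0.00074214 (buy KRW at ask) = KRW 756,015

Net profit: KRW 5,015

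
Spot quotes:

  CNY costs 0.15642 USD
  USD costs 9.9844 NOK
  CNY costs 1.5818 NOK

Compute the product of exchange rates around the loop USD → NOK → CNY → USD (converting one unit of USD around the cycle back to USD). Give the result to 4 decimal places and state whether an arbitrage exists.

Around USD → NOK → CNY → USD: 1 × 9.9844 ÷ 1.5818 × 0.15642 = 0.987331
Product < 1; profitable direction is USD → CNY → NOK → USD.

0.9873 (arbitrage exists)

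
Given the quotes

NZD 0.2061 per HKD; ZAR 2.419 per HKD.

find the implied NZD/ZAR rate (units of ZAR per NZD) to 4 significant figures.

NZD/ZAR = 11.74

1 NZD ÷ 0.2061 = 4.85201 HKD
4.85201 HKD × 2.419 = 11.737 ZAR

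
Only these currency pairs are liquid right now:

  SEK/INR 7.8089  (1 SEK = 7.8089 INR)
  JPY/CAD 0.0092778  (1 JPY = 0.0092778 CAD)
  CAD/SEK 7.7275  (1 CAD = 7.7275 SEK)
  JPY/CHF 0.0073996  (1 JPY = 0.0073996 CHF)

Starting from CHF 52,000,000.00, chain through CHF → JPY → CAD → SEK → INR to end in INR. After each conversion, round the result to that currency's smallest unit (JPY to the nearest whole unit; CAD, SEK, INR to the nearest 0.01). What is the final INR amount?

INR 3,934,313,664.90

CHF 52,000,000.00 ÷ 0.0073996 = JPY 7,027,406,887
JPY 7,027,406,887 × 0.0092778 = CAD 65,198,875.62
CAD 65,198,875.62 × 7.7275 = SEK 503,824,311.35
SEK 503,824,311.35 × 7.8089 = INR 3,934,313,664.90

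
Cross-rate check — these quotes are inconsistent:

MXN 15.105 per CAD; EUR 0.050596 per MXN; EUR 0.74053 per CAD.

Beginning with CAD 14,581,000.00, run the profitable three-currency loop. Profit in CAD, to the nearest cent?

Profit: CAD 467,096.46

Profitable loop is CAD → MXN → EUR → CAD:
CAD 14,581,000.00 × 15.105 = MXN 220,246,005.00
MXN 220,246,005.00 × 0.050596 = EUR 11,143,566.87
EUR 11,143,566.87 ÷ 0.74053 = CAD 15,048,096.46
Profit = CAD 15,048,096.46 − CAD 14,581,000.00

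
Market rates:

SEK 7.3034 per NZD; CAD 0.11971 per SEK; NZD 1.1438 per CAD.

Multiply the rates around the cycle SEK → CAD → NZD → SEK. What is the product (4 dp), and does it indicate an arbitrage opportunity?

Around SEK → CAD → NZD → SEK: 1 × 0.11971 × 1.1438 × 7.3034 = 1.000013
Product ≈ 1 (deviation 0.001%, within rounding noise).

1.0000 (no arbitrage)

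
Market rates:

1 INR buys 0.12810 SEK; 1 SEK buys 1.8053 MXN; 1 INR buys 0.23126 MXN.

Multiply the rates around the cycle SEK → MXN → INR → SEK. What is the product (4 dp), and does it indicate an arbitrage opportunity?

Around SEK → MXN → INR → SEK: 1 × 1.8053 ÷ 0.23126 × 0.12810 = 0.999995
Product ≈ 1 (deviation 0.000%, within rounding noise).

1.0000 (no arbitrage)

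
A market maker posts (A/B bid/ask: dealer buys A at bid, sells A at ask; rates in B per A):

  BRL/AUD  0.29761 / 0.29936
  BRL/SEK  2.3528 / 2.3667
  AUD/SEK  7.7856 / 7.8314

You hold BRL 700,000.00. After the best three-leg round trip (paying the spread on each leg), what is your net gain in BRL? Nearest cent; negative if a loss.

Net profit: BRL 2,505.74

Best loop BRL → SEK → AUD → BRL:
BRL 700,000.00 × 2.3528 (sell BRL at bid) = SEK 1,646,960.00
SEK 1,646,960.00 ÷ 7.8314 (buy AUD at ask) = AUD 210,302.12
AUD 210,302.12 ÷ 0.29936 (buy BRL at ask) = BRL 702,505.74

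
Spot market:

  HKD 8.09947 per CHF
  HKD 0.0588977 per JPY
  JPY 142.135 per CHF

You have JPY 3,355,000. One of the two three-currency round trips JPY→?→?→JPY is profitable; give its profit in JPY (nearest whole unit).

Profit: JPY 112,650

Profitable loop is JPY → HKD → CHF → JPY:
JPY 3,355,000 × 0.0588977 = HKD 197,601.78
HKD 197,601.78 ÷ 8.09947 = CHF 24,396.88
CHF 24,396.88 × 142.135 = JPY 3,467,650
Profit = JPY 3,467,650 − JPY 3,355,000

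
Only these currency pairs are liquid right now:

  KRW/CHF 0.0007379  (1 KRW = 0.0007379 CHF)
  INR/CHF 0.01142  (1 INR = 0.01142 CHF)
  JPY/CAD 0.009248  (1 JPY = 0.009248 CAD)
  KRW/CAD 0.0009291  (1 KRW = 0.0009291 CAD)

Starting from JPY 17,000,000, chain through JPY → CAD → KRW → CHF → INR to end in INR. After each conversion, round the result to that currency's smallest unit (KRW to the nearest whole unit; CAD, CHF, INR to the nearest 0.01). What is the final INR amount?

JPY 17,000,000 × 0.009248 = CAD 157,216.00
CAD 157,216.00 ÷ 0.0009291 = KRW 169,213,217
KRW 169,213,217 × 0.0007379 = CHF 124,862.43
CHF 124,862.43 ÷ 0.01142 = INR 10,933,662.87

INR 10,933,662.87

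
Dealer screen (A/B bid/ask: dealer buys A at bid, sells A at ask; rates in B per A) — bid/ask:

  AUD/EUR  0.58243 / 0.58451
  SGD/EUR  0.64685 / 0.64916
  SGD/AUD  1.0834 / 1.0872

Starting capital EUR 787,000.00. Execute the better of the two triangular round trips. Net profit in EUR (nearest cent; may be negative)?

Net profit: EUR 14,081.91

Best loop EUR → AUD → SGD → EUR:
EUR 787,000.00 ÷ 0.58451 (buy AUD at ask) = AUD 1,346,426.92
AUD 1,346,426.92 ÷ 1.0872 (buy SGD at ask) = SGD 1,238,435.36
SGD 1,238,435.36 × 0.64685 (sell SGD at bid) = EUR 801,081.91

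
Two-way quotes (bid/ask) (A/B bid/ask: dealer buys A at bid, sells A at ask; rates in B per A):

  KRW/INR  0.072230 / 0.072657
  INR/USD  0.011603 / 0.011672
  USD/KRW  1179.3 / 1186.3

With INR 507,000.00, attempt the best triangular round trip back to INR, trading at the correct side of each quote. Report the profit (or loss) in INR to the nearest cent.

Best loop INR → KRW → USD → INR:
INR 507,000.00 ÷ 0.072657 (buy KRW at ask) = KRW 6,977,992
KRW 6,977,992 ÷ 1186.3 (buy USD at ask) = USD 5,882.15
USD 5,882.15 ÷ 0.011672 (buy INR at ask) = INR 503,953.76

Net result: INR -3,046.24 (no profitable arbitrage after spreads)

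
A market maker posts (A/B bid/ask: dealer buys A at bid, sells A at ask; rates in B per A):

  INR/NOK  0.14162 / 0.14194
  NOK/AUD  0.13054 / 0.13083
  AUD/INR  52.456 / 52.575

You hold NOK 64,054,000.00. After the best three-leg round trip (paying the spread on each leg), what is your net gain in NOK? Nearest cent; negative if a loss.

Net profit: NOK 1,553,702.84

Best loop NOK → INR → AUD → NOK:
NOK 64,054,000.00 ÷ 0.14194 (buy INR at ask) = INR 451,275,186.70
INR 451,275,186.70 ÷ 52.575 (buy AUD at ask) = AUD 8,583,455.76
AUD 8,583,455.76 ÷ 0.13083 (buy NOK at ask) = NOK 65,607,702.84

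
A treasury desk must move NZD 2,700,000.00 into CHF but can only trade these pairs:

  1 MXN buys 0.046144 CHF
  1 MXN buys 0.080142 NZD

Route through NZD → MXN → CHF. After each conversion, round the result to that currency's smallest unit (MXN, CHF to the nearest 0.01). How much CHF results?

NZD 2,700,000.00 ÷ 0.080142 = MXN 33,690,199.90
MXN 33,690,199.90 × 0.046144 = CHF 1,554,600.58

CHF 1,554,600.58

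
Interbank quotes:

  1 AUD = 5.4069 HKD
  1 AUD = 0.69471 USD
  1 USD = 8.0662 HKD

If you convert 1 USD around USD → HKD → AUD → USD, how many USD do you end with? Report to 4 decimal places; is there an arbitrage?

Around USD → HKD → AUD → USD: 1 × 8.0662 ÷ 5.4069 × 0.69471 = 1.036392
Product > 1; profitable direction is USD → HKD → AUD → USD.

1.0364 (arbitrage exists)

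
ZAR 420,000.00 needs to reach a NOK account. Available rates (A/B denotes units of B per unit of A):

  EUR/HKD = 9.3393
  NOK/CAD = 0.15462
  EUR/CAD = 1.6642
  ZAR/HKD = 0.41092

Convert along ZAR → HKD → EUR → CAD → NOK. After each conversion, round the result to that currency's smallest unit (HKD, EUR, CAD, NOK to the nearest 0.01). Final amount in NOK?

NOK 198,898.78

ZAR 420,000.00 × 0.41092 = HKD 172,586.40
HKD 172,586.40 ÷ 9.3393 = EUR 18,479.59
EUR 18,479.59 × 1.6642 = CAD 30,753.73
CAD 30,753.73 ÷ 0.15462 = NOK 198,898.78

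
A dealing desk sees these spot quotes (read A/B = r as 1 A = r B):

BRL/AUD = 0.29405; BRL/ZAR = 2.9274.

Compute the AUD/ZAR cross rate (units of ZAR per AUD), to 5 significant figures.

1 AUD ÷ 0.29405 = 3.40078 BRL
3.40078 BRL × 2.9274 = 9.95545 ZAR

AUD/ZAR = 9.9554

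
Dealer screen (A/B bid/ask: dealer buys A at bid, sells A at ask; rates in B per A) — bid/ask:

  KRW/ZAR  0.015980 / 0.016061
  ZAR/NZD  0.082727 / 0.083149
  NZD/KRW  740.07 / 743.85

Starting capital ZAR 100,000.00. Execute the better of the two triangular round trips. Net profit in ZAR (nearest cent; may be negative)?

Net profit: ZAR 666.51

Best loop ZAR → KRW → NZD → ZAR:
ZAR 100,000.00 ÷ 0.016061 (buy KRW at ask) = KRW 6,226,262
KRW 6,226,262 ÷ 743.85 (buy NZD at ask) = NZD 8,370.32
NZD 8,370.32 ÷ 0.083149 (buy ZAR at ask) = ZAR 100,666.51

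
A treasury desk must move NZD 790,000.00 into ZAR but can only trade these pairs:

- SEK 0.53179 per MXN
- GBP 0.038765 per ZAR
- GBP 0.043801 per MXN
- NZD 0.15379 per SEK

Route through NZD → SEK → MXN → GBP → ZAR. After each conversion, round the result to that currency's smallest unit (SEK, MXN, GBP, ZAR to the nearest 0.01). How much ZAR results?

ZAR 10,914,480.33

NZD 790,000.00 ÷ 0.15379 = SEK 5,136,874.96
SEK 5,136,874.96 ÷ 0.53179 = MXN 9,659,593.00
MXN 9,659,593.00 × 0.043801 = GBP 423,099.83
GBP 423,099.83 ÷ 0.038765 = ZAR 10,914,480.33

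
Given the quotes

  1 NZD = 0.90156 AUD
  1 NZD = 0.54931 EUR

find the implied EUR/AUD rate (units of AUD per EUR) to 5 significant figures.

1 EUR ÷ 0.54931 = 1.82047 NZD
1.82047 NZD × 0.90156 = 1.64126 AUD

EUR/AUD = 1.6413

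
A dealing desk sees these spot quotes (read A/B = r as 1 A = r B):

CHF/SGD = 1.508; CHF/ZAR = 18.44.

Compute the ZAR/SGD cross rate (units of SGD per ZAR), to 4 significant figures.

1 ZAR ÷ 18.44 = 0.0542299 CHF
0.0542299 CHF × 1.508 = 0.0817787 SGD

ZAR/SGD = 0.08178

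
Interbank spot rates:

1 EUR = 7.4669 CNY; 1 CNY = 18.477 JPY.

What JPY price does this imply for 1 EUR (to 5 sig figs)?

EUR/JPY = 137.97

1 EUR × 7.4669 = 7.4669 CNY
7.4669 CNY × 18.477 = 137.966 JPY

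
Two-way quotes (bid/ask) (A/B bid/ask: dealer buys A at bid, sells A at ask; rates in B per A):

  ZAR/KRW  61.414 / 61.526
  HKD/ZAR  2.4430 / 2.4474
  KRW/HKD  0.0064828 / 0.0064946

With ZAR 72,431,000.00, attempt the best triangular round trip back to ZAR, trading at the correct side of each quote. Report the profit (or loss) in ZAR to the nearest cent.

Best loop ZAR → HKD → KRW → ZAR:
ZAR 72,431,000.00 ÷ 2.4474 (buy HKD at ask) = HKD 29,595,080.49
HKD 29,595,080.49 ÷ 0.0064946 (buy KRW at ask) = KRW 4,556,875,018
KRW 4,556,875,018 ÷ 61.526 (buy ZAR at ask) = ZAR 74,064,217.05

Net profit: ZAR 1,633,217.05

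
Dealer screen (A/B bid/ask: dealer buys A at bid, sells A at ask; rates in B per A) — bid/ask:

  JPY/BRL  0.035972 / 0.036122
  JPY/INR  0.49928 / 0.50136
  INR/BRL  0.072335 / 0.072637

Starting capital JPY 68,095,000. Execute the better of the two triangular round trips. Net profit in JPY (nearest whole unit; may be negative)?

Net result: JPY -12,406 (no profitable arbitrage after spreads)

Best loop JPY → INR → BRL → JPY:
JPY 68,095,000 × 0.49928 (sell JPY at bid) = INR 33,998,471.60
INR 33,998,471.60 × 0.072335 (sell INR at bid) = BRL 2,459,279.44
BRL 2,459,279.44 ÷ 0.036122 (buy JPY at ask) = JPY 68,082,594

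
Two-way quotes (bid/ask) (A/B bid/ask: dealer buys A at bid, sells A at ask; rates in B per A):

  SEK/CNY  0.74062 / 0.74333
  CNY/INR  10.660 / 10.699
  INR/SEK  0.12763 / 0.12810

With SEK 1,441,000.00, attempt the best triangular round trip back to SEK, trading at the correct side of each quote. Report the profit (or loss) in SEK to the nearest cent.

Best loop SEK → CNY → INR → SEK:
SEK 1,441,000.00 × 0.74062 (sell SEK at bid) = CNY 1,067,233.42
CNY 1,067,233.42 × 10.660 (sell CNY at bid) = INR 11,376,708.26
INR 11,376,708.26 × 0.12763 (sell INR at bid) = SEK 1,452,009.27

Net profit: SEK 11,009.27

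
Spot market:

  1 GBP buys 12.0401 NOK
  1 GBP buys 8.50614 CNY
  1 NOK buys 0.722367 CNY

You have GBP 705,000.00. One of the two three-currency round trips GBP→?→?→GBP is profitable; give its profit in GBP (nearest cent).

Profit: GBP 15,849.47

Profitable loop is GBP → NOK → CNY → GBP:
GBP 705,000.00 × 12.0401 = NOK 8,488,270.50
NOK 8,488,270.50 × 0.722367 = CNY 6,131,646.50
CNY 6,131,646.50 ÷ 8.50614 = GBP 720,849.47
Profit = GBP 720,849.47 − GBP 705,000.00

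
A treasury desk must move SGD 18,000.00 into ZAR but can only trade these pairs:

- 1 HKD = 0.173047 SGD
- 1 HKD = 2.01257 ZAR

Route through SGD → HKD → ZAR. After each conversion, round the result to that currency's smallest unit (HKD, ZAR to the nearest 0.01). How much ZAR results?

SGD 18,000.00 ÷ 0.173047 = HKD 104,017.98
HKD 104,017.98 × 2.01257 = ZAR 209,343.47

ZAR 209,343.47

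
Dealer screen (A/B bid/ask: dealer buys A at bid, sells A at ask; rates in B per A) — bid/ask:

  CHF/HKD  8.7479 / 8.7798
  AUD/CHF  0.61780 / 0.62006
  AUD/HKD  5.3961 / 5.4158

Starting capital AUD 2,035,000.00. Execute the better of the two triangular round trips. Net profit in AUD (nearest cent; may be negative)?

Best loop AUD → CHF → HKD → AUD:
AUD 2,035,000.00 × 0.61780 (sell AUD at bid) = CHF 1,257,223.00
CHF 1,257,223.00 × 8.7479 (sell CHF at bid) = HKD 10,998,061.08
HKD 10,998,061.08 ÷ 5.4158 (buy AUD at ask) = AUD 2,030,736.19

Net result: AUD -4,263.81 (no profitable arbitrage after spreads)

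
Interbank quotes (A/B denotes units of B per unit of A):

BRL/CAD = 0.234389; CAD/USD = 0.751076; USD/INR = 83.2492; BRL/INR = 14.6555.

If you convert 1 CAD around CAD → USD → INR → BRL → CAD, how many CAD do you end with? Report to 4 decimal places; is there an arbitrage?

1.0000 (no arbitrage)

Around CAD → USD → INR → BRL → CAD: 1 × 0.751076 × 83.2492 ÷ 14.6555 × 0.234389 = 1.000001
Product ≈ 1 (deviation 0.000%, within rounding noise).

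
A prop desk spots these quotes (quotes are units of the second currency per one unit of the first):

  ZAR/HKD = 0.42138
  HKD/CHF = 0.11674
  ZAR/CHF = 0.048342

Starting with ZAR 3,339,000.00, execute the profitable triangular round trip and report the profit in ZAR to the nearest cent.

Profit: ZAR 58,702.99

Profitable loop is ZAR → HKD → CHF → ZAR:
ZAR 3,339,000.00 × 0.42138 = HKD 1,406,987.82
HKD 1,406,987.82 × 0.11674 = CHF 164,251.76
CHF 164,251.76 ÷ 0.048342 = ZAR 3,397,702.99
Profit = ZAR 3,397,702.99 − ZAR 3,339,000.00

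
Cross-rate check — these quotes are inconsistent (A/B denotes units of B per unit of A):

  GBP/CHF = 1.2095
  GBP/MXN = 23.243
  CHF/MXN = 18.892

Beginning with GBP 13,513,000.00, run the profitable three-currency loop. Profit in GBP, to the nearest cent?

Profit: GBP 232,487.57

Profitable loop is GBP → MXN → CHF → GBP:
GBP 13,513,000.00 × 23.243 = MXN 314,082,659.00
MXN 314,082,659.00 ÷ 18.892 = CHF 16,625,167.21
CHF 16,625,167.21 ÷ 1.2095 = GBP 13,745,487.57
Profit = GBP 13,745,487.57 − GBP 13,513,000.00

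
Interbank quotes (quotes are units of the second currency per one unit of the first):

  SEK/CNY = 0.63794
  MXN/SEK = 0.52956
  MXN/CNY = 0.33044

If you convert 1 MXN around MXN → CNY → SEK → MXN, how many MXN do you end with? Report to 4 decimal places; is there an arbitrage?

Around MXN → CNY → SEK → MXN: 1 × 0.33044 ÷ 0.63794 ÷ 0.52956 = 0.978132
Product < 1; profitable direction is MXN → SEK → CNY → MXN.

0.9781 (arbitrage exists)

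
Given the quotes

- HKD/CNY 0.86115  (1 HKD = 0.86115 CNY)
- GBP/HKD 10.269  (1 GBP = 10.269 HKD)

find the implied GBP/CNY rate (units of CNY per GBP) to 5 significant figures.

GBP/CNY = 8.8431

1 GBP × 10.269 = 10.269 HKD
10.269 HKD × 0.86115 = 8.84315 CNY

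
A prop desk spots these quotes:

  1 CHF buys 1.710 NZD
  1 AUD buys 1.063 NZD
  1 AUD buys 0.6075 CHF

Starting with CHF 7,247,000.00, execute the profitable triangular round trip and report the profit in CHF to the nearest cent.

Profit: CHF 168,648.45

Profitable loop is CHF → AUD → NZD → CHF:
CHF 7,247,000.00 ÷ 0.6075 = AUD 11,929,218.11
AUD 11,929,218.11 × 1.063 = NZD 12,680,758.85
NZD 12,680,758.85 ÷ 1.710 = CHF 7,415,648.45
Profit = CHF 7,415,648.45 − CHF 7,247,000.00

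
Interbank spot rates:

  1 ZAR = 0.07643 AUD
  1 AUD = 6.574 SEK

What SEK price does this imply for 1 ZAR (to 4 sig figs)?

ZAR/SEK = 0.5025

1 ZAR × 0.07643 = 0.07643 AUD
0.07643 AUD × 6.574 = 0.502451 SEK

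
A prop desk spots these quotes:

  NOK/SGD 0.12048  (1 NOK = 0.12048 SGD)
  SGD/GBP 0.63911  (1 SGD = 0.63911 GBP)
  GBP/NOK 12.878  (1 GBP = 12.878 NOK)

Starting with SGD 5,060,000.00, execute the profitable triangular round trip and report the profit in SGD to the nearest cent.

Profit: SGD 42,834.98

Profitable loop is SGD → NOK → GBP → SGD:
SGD 5,060,000.00 ÷ 0.12048 = NOK 41,998,671.98
NOK 41,998,671.98 ÷ 12.878 = GBP 3,261,272.87
GBP 3,261,272.87 ÷ 0.63911 = SGD 5,102,834.98
Profit = SGD 5,102,834.98 − SGD 5,060,000.00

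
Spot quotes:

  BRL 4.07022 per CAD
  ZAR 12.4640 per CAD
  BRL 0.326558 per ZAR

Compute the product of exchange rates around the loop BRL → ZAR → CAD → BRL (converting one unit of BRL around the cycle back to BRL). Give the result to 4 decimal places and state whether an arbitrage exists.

1.0000 (no arbitrage)

Around BRL → ZAR → CAD → BRL: 1 ÷ 0.326558 ÷ 12.4640 × 4.07022 = 1.000000
Product ≈ 1 (deviation 0.000%, within rounding noise).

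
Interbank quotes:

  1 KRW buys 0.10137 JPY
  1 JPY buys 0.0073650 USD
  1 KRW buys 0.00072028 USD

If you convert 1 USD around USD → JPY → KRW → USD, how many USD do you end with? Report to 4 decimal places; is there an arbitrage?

0.9648 (arbitrage exists)

Around USD → JPY → KRW → USD: 1 ÷ 0.0073650 ÷ 0.10137 × 0.00072028 = 0.964760
Product < 1; profitable direction is USD → KRW → JPY → USD.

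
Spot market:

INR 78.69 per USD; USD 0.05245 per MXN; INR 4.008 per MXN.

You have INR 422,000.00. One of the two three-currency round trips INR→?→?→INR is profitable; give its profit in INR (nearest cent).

Profitable loop is INR → MXN → USD → INR:
INR 422,000.00 ÷ 4.008 = MXN 105,289.42
MXN 105,289.42 × 0.05245 = USD 5,522.43
USD 5,522.43 × 78.69 = INR 434,560.03
Profit = INR 434,560.03 − INR 422,000.00

Profit: INR 12,560.03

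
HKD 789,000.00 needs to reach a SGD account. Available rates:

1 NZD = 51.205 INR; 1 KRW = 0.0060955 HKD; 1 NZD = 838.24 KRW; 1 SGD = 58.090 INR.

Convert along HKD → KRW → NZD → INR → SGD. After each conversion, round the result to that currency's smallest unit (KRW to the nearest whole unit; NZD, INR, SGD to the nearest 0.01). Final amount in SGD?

SGD 136,116.35

HKD 789,000.00 ÷ 0.0060955 = KRW 129,439,751
KRW 129,439,751 ÷ 838.24 = NZD 154,418.49
NZD 154,418.49 × 51.205 = INR 7,906,998.78
INR 7,906,998.78 ÷ 58.090 = SGD 136,116.35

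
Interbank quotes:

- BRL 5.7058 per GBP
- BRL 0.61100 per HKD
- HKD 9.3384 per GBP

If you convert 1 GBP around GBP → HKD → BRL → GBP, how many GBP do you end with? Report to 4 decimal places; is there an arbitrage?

1.0000 (no arbitrage)

Around GBP → HKD → BRL → GBP: 1 × 9.3384 × 0.61100 ÷ 5.7058 = 0.999993
Product ≈ 1 (deviation 0.001%, within rounding noise).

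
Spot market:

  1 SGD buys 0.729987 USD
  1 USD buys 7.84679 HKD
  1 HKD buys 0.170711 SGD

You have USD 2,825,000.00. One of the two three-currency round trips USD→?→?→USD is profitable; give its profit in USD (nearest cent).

Profit: USD 64,014.95

Profitable loop is USD → SGD → HKD → USD:
USD 2,825,000.00 ÷ 0.729987 = SGD 3,869,931.93
SGD 3,869,931.93 ÷ 0.170711 = HKD 22,669,493.65
HKD 22,669,493.65 ÷ 7.84679 = USD 2,889,014.95
Profit = USD 2,889,014.95 − USD 2,825,000.00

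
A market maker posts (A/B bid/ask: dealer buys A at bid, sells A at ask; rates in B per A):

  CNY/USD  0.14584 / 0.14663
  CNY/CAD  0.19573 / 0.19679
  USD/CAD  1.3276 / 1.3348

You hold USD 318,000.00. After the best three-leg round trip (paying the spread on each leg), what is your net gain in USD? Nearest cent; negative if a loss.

Net profit: USD 13.45

Best loop USD → CNY → CAD → USD:
USD 318,000.00 ÷ 0.14663 (buy CNY at ask) = CNY 2,168,724.00
CNY 2,168,724.00 × 0.19573 (sell CNY at bid) = CAD 424,484.35
CAD 424,484.35 ÷ 1.3348 (buy USD at ask) = USD 318,013.45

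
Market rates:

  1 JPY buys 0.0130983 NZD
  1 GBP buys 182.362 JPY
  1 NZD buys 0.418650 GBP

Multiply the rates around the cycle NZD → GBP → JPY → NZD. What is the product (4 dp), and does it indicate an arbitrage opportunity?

1.0000 (no arbitrage)

Around NZD → GBP → JPY → NZD: 1 × 0.418650 × 182.362 × 0.0130983 = 1.000001
Product ≈ 1 (deviation 0.000%, within rounding noise).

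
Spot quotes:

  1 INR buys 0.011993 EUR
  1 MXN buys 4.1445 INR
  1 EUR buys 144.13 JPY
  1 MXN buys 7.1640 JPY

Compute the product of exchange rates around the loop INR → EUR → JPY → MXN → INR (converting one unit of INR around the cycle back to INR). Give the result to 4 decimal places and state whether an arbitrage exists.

Around INR → EUR → JPY → MXN → INR: 1 × 0.011993 × 144.13 ÷ 7.1640 × 4.1445 = 0.999997
Product ≈ 1 (deviation 0.000%, within rounding noise).

1.0000 (no arbitrage)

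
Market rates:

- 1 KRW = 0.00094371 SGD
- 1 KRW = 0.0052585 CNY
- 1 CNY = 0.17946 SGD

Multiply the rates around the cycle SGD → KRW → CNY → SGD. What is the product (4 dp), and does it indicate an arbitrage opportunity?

1.0000 (no arbitrage)

Around SGD → KRW → CNY → SGD: 1 ÷ 0.00094371 × 0.0052585 × 0.17946 = 0.999979
Product ≈ 1 (deviation 0.002%, within rounding noise).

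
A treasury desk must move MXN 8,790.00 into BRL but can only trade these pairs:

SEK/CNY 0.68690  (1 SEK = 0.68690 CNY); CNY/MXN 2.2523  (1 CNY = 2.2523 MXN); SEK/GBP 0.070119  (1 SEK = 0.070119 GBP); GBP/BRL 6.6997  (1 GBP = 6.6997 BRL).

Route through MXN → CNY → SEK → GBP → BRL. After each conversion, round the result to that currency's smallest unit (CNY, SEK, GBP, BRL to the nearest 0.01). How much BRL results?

MXN 8,790.00 ÷ 2.2523 = CNY 3,902.68
CNY 3,902.68 ÷ 0.68690 = SEK 5,681.58
SEK 5,681.58 × 0.070119 = GBP 398.39
GBP 398.39 × 6.6997 = BRL 2,669.09

BRL 2,669.09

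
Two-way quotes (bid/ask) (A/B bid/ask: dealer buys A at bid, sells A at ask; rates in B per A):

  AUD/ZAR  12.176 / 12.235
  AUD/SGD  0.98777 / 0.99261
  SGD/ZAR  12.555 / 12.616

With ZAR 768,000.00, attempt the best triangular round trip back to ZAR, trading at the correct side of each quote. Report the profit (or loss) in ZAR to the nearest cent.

Net profit: ZAR 10,448.34

Best loop ZAR → AUD → SGD → ZAR:
ZAR 768,000.00 ÷ 12.235 (buy AUD at ask) = AUD 62,770.74
AUD 62,770.74 × 0.98777 (sell AUD at bid) = SGD 62,003.05
SGD 62,003.05 × 12.555 (sell SGD at bid) = ZAR 778,448.34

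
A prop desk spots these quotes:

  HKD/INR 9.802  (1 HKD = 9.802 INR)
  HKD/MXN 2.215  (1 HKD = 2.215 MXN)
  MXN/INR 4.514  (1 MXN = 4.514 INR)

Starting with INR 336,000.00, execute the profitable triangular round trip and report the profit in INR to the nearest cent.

Profitable loop is INR → HKD → MXN → INR:
INR 336,000.00 ÷ 9.802 = HKD 34,278.72
HKD 34,278.72 × 2.215 = MXN 75,927.36
MXN 75,927.36 × 4.514 = INR 342,736.11
Profit = INR 342,736.11 − INR 336,000.00

Profit: INR 6,736.11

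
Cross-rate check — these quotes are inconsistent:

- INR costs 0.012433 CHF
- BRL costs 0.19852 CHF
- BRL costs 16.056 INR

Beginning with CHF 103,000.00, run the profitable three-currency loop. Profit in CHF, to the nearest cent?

Profit: CHF 572.93

Profitable loop is CHF → BRL → INR → CHF:
CHF 103,000.00 ÷ 0.19852 = BRL 518,839.41
BRL 518,839.41 × 16.056 = INR 8,330,485.59
INR 8,330,485.59 × 0.012433 = CHF 103,572.93
Profit = CHF 103,572.93 − CHF 103,000.00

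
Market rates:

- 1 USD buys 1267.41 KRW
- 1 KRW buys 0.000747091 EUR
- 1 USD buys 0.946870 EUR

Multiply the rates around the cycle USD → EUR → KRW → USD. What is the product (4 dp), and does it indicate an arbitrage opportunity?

1.0000 (no arbitrage)

Around USD → EUR → KRW → USD: 1 × 0.946870 ÷ 0.000747091 ÷ 1267.41 = 0.999999
Product ≈ 1 (deviation 0.000%, within rounding noise).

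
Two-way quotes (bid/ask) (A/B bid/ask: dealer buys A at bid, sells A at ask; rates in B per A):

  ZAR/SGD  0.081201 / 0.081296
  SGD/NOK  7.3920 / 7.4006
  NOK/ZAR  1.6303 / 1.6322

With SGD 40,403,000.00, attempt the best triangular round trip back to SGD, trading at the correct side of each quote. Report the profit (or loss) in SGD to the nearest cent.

Net profit: SGD 740,774.50

Best loop SGD → ZAR → NOK → SGD:
SGD 40,403,000.00 ÷ 0.081296 (buy ZAR at ask) = ZAR 496,986,321.59
ZAR 496,986,321.59 ÷ 1.6322 (buy NOK at ask) = NOK 304,488,617.57
NOK 304,488,617.57 ÷ 7.4006 (buy SGD at ask) = SGD 41,143,774.50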